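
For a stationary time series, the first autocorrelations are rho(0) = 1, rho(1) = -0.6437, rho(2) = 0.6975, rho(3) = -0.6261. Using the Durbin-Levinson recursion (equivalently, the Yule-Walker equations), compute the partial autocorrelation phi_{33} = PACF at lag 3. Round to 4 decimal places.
\phi_{33} = -0.1849

The PACF at lag k is phi_{kk}, the last component of the solution
to the Yule-Walker system G_k phi = r_k where
  (G_k)_{ij} = rho(|i - j|), (r_k)_i = rho(i), i,j = 1..k.
Equivalently, Durbin-Levinson gives phi_{kk} iteratively:
  phi_{11} = rho(1)
  phi_{kk} = [rho(k) - sum_{j=1..k-1} phi_{k-1,j} rho(k-j)]
            / [1 - sum_{j=1..k-1} phi_{k-1,j} rho(j)],
  phi_{k,j} = phi_{k-1,j} - phi_{kk} phi_{k-1,k-j},  j = 1..k-1.
Step k = 1:
  phi_11 = rho(1) = -0.6437.
Step k = 2:
  phi_22 = [rho(2) - phi_11 rho(1)] / [1 - phi_11 rho(1)] = [0.6975 - (-0.6437)(-0.6437)] / [1 - (-0.6437)(-0.6437)]
         = 0.28315031 / 0.58565031 = 0.48348.
  Update: phi_21 = phi_11 - phi_22 phi_11 = -0.6437 - (0.48348)(-0.6437) = -0.332484.
Step k = 3:
  phi_33 = [rho(3) - phi_21 rho(2) - phi_22 rho(1)] / [1 - phi_21 rho(1) - phi_22 rho(2)]
    numerator   = -0.6261 - (-0.332484)(0.6975) - (0.48348)(-0.6437) = -0.08297635
    denominator = 1 - (-0.332484)(-0.6437) - (0.48348)(0.6975) = 0.44875275
  phi_33 = -0.08297635 / 0.44875275 = -0.1849.
Therefore phi_{33} = -0.1849.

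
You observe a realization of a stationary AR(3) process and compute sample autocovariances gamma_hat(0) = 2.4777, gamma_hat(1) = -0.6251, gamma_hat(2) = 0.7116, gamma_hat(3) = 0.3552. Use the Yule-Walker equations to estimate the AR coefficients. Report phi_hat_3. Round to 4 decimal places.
\hat\phi_{3} = 0.2930

The Yule-Walker equations for an AR(p) process read, in matrix form,
  Gamma_p phi = r_p,   with   (Gamma_p)_{ij} = gamma(|i - j|),
                       (r_p)_i = gamma(i),   i,j = 1..p.
Substitute the sample gammas (Toeplitz matrix and right-hand side of size 3):
  Gamma_p = [[2.4777, -0.6251, 0.7116], [-0.6251, 2.4777, -0.6251], [0.7116, -0.6251, 2.4777]]
  r_p     = [-0.6251, 0.7116, 0.3552]
Written out (R1..R3):
  (R1) 2.4777 phi_1 - 0.6251 phi_2 + 0.7116 phi_3 = -0.6251
  (R2) -0.6251 phi_1 + 2.4777 phi_2 - 0.6251 phi_3 = 0.7116
  (R3) 0.7116 phi_1 - 0.6251 phi_2 + 2.4777 phi_3 = 0.3552
Gaussian elimination:
  R2 <- R2 - (-0.6251/2.4777) R1 = R2 - (-0.25229) R1:  2.319993 phi_2 - 0.44557 phi_3 = 0.553893
  R3 <- R3 - (0.7116/2.4777) R1 = R3 - (0.287202) R1:  -0.44557 phi_2 + 2.273327 phi_3 = 0.53473
  R3 <- R3 - (-0.44557/2.319993) R2 = R3 - (-0.192057) R2:  2.187752 phi_3 = 0.641109
Back-substitution:
  phi_hat_3 = 0.641109 / 2.187752 = 0.293044
  phi_hat_2 = (0.553893 - (-0.44557)(0.293044)) / 2.319993 = 0.295029
  phi_hat_1 = (-0.6251 - (-0.6251)(0.295029) - (0.7116)(0.293044)) / 2.4777 = -0.26202
So phi_hat = [-0.2620, 0.2950, 0.2930].
Therefore phi_hat_3 = 0.2930.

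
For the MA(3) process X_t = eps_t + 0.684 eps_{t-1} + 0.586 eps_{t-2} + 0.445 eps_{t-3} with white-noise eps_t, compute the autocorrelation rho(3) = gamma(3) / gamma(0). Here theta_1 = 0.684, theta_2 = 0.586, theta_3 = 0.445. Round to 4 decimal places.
\rho(3) = 0.2215

For an MA(q) process with theta_0 = 1, the autocovariance is
  gamma(k) = sigma^2 * sum_{i=0..q-k} theta_i * theta_{i+k},
and rho(k) = gamma(k) / gamma(0). Sigma^2 cancels.
  numerator   = (1)*(0.445) = 0.445.
  denominator = (1)^2 + (0.684)^2 + (0.586)^2 + (0.445)^2 = 2.009277.
  rho(3) = 0.445 / 2.009277 = 0.2215.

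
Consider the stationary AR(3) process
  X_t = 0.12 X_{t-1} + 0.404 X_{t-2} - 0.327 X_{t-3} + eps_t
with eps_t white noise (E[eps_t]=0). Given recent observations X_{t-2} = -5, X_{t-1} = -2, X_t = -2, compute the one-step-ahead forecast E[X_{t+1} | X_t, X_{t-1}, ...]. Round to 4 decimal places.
E[X_{t+1} \mid \mathcal F_t] = 0.5870

For an AR(p) model X_t = c + sum_i phi_i X_{t-i} + eps_t, the
one-step-ahead conditional mean is
  E[X_{t+1} | X_t, ...] = c + sum_i phi_i X_{t+1-i}.
Substitute known values:
  E[X_{t+1} | ...] = (0.12) * (-2) + (0.404) * (-2) + (-0.327) * (-5)
                   = 0.5870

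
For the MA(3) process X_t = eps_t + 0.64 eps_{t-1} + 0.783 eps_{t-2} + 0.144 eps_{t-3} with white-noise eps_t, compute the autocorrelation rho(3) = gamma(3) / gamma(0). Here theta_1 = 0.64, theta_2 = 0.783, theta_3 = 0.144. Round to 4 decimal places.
\rho(3) = 0.0705

For an MA(q) process with theta_0 = 1, the autocovariance is
  gamma(k) = sigma^2 * sum_{i=0..q-k} theta_i * theta_{i+k},
and rho(k) = gamma(k) / gamma(0). Sigma^2 cancels.
  numerator   = (1)*(0.144) = 0.144.
  denominator = (1)^2 + (0.64)^2 + (0.783)^2 + (0.144)^2 = 2.043425.
  rho(3) = 0.144 / 2.043425 = 0.0705.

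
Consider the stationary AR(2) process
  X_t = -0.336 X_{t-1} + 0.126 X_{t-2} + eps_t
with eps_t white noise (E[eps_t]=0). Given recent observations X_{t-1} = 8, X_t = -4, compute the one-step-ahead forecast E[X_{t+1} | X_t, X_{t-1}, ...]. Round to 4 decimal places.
E[X_{t+1} \mid \mathcal F_t] = 2.3520

For an AR(p) model X_t = c + sum_i phi_i X_{t-i} + eps_t, the
one-step-ahead conditional mean is
  E[X_{t+1} | X_t, ...] = c + sum_i phi_i X_{t+1-i}.
Substitute known values:
  E[X_{t+1} | ...] = (-0.336) * (-4) + (0.126) * (8)
                   = 2.3520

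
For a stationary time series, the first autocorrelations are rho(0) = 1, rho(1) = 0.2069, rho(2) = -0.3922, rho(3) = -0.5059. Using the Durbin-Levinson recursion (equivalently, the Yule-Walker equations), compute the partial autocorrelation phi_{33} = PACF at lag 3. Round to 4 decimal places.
\phi_{33} = -0.3869

The PACF at lag k is phi_{kk}, the last component of the solution
to the Yule-Walker system G_k phi = r_k where
  (G_k)_{ij} = rho(|i - j|), (r_k)_i = rho(i), i,j = 1..k.
Equivalently, Durbin-Levinson gives phi_{kk} iteratively:
  phi_{11} = rho(1)
  phi_{kk} = [rho(k) - sum_{j=1..k-1} phi_{k-1,j} rho(k-j)]
            / [1 - sum_{j=1..k-1} phi_{k-1,j} rho(j)],
  phi_{k,j} = phi_{k-1,j} - phi_{kk} phi_{k-1,k-j},  j = 1..k-1.
Step k = 1:
  phi_11 = rho(1) = 0.2069.
Step k = 2:
  phi_22 = [rho(2) - phi_11 rho(1)] / [1 - phi_11 rho(1)] = [-0.3922 - (0.2069)(0.2069)] / [1 - (0.2069)(0.2069)]
         = -0.43500761 / 0.95719239 = -0.454462.
  Update: phi_21 = phi_11 - phi_22 phi_11 = 0.2069 - (-0.454462)(0.2069) = 0.300928.
Step k = 3:
  phi_33 = [rho(3) - phi_21 rho(2) - phi_22 rho(1)] / [1 - phi_21 rho(1) - phi_22 rho(2)]
    numerator   = -0.5059 - (0.300928)(-0.3922) - (-0.454462)(0.2069) = -0.29384776
    denominator = 1 - (0.300928)(0.2069) - (-0.454462)(-0.3922) = 0.75949794
  phi_33 = -0.29384776 / 0.75949794 = -0.3869.
Therefore phi_{33} = -0.3869.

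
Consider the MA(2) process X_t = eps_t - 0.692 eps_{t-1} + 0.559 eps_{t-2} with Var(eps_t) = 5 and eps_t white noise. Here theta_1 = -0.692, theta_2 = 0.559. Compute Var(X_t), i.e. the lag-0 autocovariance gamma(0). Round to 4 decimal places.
\gamma(0) = 8.9567

For an MA(q) process X_t = eps_t + sum_i theta_i eps_{t-i} with
Var(eps_t) = sigma^2, the variance is
  gamma(0) = sigma^2 * (1 + sum_i theta_i^2).
  sum_i theta_i^2 = (-0.692)^2 + (0.559)^2 = 0.478864 + 0.312481 = 0.791345.
  gamma(0) = 5 * (1 + 0.791345) = 5 * 1.791345 = 8.956725, which rounds to 8.9567.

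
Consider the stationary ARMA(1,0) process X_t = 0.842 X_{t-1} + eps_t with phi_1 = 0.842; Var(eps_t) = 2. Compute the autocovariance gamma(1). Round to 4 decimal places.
\gamma(1) = 5.7862

Multiply the model equation by X_{t-k} and take expectations. With theta_0 = psi_0 = 1 and psi_j the MA(infinity) weights, this gives
  gamma(k) - sum_i phi_i gamma(k-i) = c_k,
  c_k = sigma^2 * sum_{j=k..q} theta_j psi_{j-k}   (c_k = 0 for k > q),
using gamma(-m) = gamma(m).
Pure AR (q = 0): c_0 = sigma^2 = 2, c_k = 0 for k >= 1.
Equations for k = 0 and k = 1 (AR order 1):
  gamma(0) = phi_1 gamma(1) + c_0
  gamma(1) = phi_1 gamma(0) + c_1
Substituting the second into the first: gamma(0) (1 - phi_1^2) = c_0 + phi_1 c_1, so
  gamma(0) = c_0 / (1 - phi_1^2) = 2 / (1 - (0.842)^2) = 2 / 0.291036 = 6.872002.
  gamma(1) = phi_1 gamma(0) = (0.842)(6.872002) = 5.786226.
Therefore gamma(1) = 5.7862 (to 4 decimal places).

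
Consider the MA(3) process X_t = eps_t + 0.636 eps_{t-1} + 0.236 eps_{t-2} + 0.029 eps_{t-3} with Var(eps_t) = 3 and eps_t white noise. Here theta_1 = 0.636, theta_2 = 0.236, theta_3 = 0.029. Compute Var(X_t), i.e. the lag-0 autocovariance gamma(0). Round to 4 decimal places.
\gamma(0) = 4.3831

For an MA(q) process X_t = eps_t + sum_i theta_i eps_{t-i} with
Var(eps_t) = sigma^2, the variance is
  gamma(0) = sigma^2 * (1 + sum_i theta_i^2).
  sum_i theta_i^2 = (0.636)^2 + (0.236)^2 + (0.029)^2 = 0.404496 + 0.055696 + 0.000841 = 0.461033.
  gamma(0) = 3 * (1 + 0.461033) = 3 * 1.461033 = 4.383099, which rounds to 4.3831.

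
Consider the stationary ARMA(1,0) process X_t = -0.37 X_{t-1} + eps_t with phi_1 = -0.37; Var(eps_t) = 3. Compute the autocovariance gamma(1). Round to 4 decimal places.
\gamma(1) = -1.2861

Multiply the model equation by X_{t-k} and take expectations. With theta_0 = psi_0 = 1 and psi_j the MA(infinity) weights, this gives
  gamma(k) - sum_i phi_i gamma(k-i) = c_k,
  c_k = sigma^2 * sum_{j=k..q} theta_j psi_{j-k}   (c_k = 0 for k > q),
using gamma(-m) = gamma(m).
Pure AR (q = 0): c_0 = sigma^2 = 3, c_k = 0 for k >= 1.
Equations for k = 0 and k = 1 (AR order 1):
  gamma(0) = phi_1 gamma(1) + c_0
  gamma(1) = phi_1 gamma(0) + c_1
Substituting the second into the first: gamma(0) (1 - phi_1^2) = c_0 + phi_1 c_1, so
  gamma(0) = c_0 / (1 - phi_1^2) = 3 / (1 - (-0.37)^2) = 3 / 0.8631 = 3.475843.
  gamma(1) = phi_1 gamma(0) = (-0.37)(3.475843) = -1.286062.
Therefore gamma(1) = -1.2861 (to 4 decimal places).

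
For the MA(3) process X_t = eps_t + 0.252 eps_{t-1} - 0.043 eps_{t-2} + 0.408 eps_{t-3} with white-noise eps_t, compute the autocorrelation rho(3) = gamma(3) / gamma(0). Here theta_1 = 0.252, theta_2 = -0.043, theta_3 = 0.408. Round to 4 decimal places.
\rho(3) = 0.3312

For an MA(q) process with theta_0 = 1, the autocovariance is
  gamma(k) = sigma^2 * sum_{i=0..q-k} theta_i * theta_{i+k},
and rho(k) = gamma(k) / gamma(0). Sigma^2 cancels.
  numerator   = (1)*(0.408) = 0.408.
  denominator = (1)^2 + (0.252)^2 + (-0.043)^2 + (0.408)^2 = 1.231817.
  rho(3) = 0.408 / 1.231817 = 0.3312.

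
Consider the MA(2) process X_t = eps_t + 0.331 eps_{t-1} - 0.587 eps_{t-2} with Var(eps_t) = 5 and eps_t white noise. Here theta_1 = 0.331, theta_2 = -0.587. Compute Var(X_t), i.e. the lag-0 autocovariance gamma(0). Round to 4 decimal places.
\gamma(0) = 7.2707

For an MA(q) process X_t = eps_t + sum_i theta_i eps_{t-i} with
Var(eps_t) = sigma^2, the variance is
  gamma(0) = sigma^2 * (1 + sum_i theta_i^2).
  sum_i theta_i^2 = (0.331)^2 + (-0.587)^2 = 0.109561 + 0.344569 = 0.45413.
  gamma(0) = 5 * (1 + 0.45413) = 5 * 1.45413 = 7.27065, which rounds to 7.2707.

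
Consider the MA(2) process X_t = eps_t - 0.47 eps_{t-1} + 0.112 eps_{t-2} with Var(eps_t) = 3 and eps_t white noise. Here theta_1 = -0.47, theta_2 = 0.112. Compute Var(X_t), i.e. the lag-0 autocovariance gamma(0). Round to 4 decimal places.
\gamma(0) = 3.7003

For an MA(q) process X_t = eps_t + sum_i theta_i eps_{t-i} with
Var(eps_t) = sigma^2, the variance is
  gamma(0) = sigma^2 * (1 + sum_i theta_i^2).
  sum_i theta_i^2 = (-0.47)^2 + (0.112)^2 = 0.2209 + 0.012544 = 0.233444.
  gamma(0) = 3 * (1 + 0.233444) = 3 * 1.233444 = 3.700332, which rounds to 3.7003.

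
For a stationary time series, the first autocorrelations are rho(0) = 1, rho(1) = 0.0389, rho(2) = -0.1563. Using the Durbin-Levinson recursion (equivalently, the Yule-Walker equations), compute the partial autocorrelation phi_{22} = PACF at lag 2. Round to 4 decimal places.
\phi_{22} = -0.1581

The PACF at lag k is phi_{kk}, the last component of the solution
to the Yule-Walker system G_k phi = r_k where
  (G_k)_{ij} = rho(|i - j|), (r_k)_i = rho(i), i,j = 1..k.
Equivalently, Durbin-Levinson gives phi_{kk} iteratively:
  phi_{11} = rho(1)
  phi_{kk} = [rho(k) - sum_{j=1..k-1} phi_{k-1,j} rho(k-j)]
            / [1 - sum_{j=1..k-1} phi_{k-1,j} rho(j)],
  phi_{k,j} = phi_{k-1,j} - phi_{kk} phi_{k-1,k-j},  j = 1..k-1.
Step k = 1:
  phi_11 = rho(1) = 0.0389.
Step k = 2:
  phi_22 = [rho(2) - phi_11 rho(1)] / [1 - phi_11 rho(1)] = [-0.1563 - (0.0389)(0.0389)] / [1 - (0.0389)(0.0389)]
         = -0.15781321 / 0.99848679 = -0.1581.
Therefore phi_{22} = -0.1581.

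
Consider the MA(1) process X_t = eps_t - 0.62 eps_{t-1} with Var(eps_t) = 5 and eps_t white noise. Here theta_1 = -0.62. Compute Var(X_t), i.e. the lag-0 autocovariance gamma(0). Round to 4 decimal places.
\gamma(0) = 6.9220

For an MA(q) process X_t = eps_t + sum_i theta_i eps_{t-i} with
Var(eps_t) = sigma^2, the variance is
  gamma(0) = sigma^2 * (1 + sum_i theta_i^2).
  sum_i theta_i^2 = (-0.62)^2 = 0.3844.
  gamma(0) = 5 * (1 + 0.3844) = 5 * 1.3844 = 6.922, which rounds to 6.9220.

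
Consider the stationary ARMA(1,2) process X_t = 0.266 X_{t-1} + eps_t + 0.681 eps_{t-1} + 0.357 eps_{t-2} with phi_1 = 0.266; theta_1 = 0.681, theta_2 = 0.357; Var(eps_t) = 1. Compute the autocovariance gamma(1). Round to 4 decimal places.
\gamma(1) = 1.6298

Multiply the model equation by X_{t-k} and take expectations. With theta_0 = psi_0 = 1 and psi_j the MA(infinity) weights, this gives
  gamma(k) - sum_i phi_i gamma(k-i) = c_k,
  c_k = sigma^2 * sum_{j=k..q} theta_j psi_{j-k}   (c_k = 0 for k > q),
using gamma(-m) = gamma(m).
psi-weights needed (psi_j = theta_j + sum_i phi_i psi_{j-i}):
  psi_1 = theta_1 + phi_1 = 0.681 + (0.266) = 0.947
  psi_2 = theta_2 + phi_1 psi_1 = 0.357 + (0.266)(0.947) = 0.608902
Right-hand sides:
  c_0 = sigma^2 (1 + theta_1 psi_1 + theta_2 psi_2) = 1 * (1 + (0.681)(0.947) + (0.357)(0.608902)) = 1 * 1.862285 = 1.862285
  c_1 = sigma^2 (theta_1 + theta_2 psi_1) = 1 * (0.681 + (0.357)(0.947)) = 1.019079
  c_2 = sigma^2 theta_2 = 1 * (0.357) = 0.357
Equations for k = 0 and k = 1 (AR order 1):
  gamma(0) = phi_1 gamma(1) + c_0
  gamma(1) = phi_1 gamma(0) + c_1
Substituting the second into the first: gamma(0) (1 - phi_1^2) = c_0 + phi_1 c_1, so
  gamma(0) = (c_0 + phi_1 c_1) / (1 - phi_1^2) = (1.862285 + (0.266)(1.019079)) / (1 - (0.266)^2) = 2.13336 / 0.929244 = 2.295802.
  gamma(1) = phi_1 gamma(0) + c_1 = (0.266)(2.295802) + (1.019079) = 1.629762.
Therefore gamma(1) = 1.6298 (to 4 decimal places).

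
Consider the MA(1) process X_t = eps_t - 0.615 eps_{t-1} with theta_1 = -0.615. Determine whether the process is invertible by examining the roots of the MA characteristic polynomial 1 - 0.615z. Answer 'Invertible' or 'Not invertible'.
\text{Invertible}

The MA(q) characteristic polynomial is P(z) = 1 - 0.615z.
Invertibility requires all roots to lie outside the unit circle, i.e. |z| > 1 for every root.
This is linear in z: 1 + (-0.615) z = 0  =>  z = -1/(-0.615) = 1.626016,  |z| = 1.626016.
Moduli of all roots: 1.6260.
All moduli strictly greater than 1? Yes.
Verdict: Invertible.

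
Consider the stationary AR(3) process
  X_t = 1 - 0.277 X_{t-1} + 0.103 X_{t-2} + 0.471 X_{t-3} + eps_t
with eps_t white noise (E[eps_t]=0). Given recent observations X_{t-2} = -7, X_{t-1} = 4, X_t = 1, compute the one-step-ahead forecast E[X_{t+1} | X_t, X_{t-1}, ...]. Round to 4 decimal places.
E[X_{t+1} \mid \mathcal F_t] = -2.1620

For an AR(p) model X_t = c + sum_i phi_i X_{t-i} + eps_t, the
one-step-ahead conditional mean is
  E[X_{t+1} | X_t, ...] = c + sum_i phi_i X_{t+1-i}.
Substitute known values:
  E[X_{t+1} | ...] = 1 + (-0.277) * (1) + (0.103) * (4) + (0.471) * (-7)
                   = -2.1620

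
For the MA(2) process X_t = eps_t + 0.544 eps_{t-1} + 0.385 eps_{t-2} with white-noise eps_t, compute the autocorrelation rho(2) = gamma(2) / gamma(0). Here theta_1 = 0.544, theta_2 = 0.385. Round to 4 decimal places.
\rho(2) = 0.2666

For an MA(q) process with theta_0 = 1, the autocovariance is
  gamma(k) = sigma^2 * sum_{i=0..q-k} theta_i * theta_{i+k},
and rho(k) = gamma(k) / gamma(0). Sigma^2 cancels.
  numerator   = (1)*(0.385) = 0.385.
  denominator = (1)^2 + (0.544)^2 + (0.385)^2 = 1.444161.
  rho(2) = 0.385 / 1.444161 = 0.2666.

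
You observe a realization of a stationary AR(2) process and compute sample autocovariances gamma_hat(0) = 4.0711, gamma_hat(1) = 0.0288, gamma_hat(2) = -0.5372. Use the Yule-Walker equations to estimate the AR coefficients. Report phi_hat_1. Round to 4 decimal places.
\hat\phi_{1} = 0.0080

The Yule-Walker equations for an AR(p) process read, in matrix form,
  Gamma_p phi = r_p,   with   (Gamma_p)_{ij} = gamma(|i - j|),
                       (r_p)_i = gamma(i),   i,j = 1..p.
Substitute the sample gammas (Toeplitz matrix and right-hand side of size 2):
  Gamma_p = [[4.0711, 0.0288], [0.0288, 4.0711]]
  r_p     = [0.0288, -0.5372]
Written out:
  4.0711 phi_1 + 0.0288 phi_2 = 0.0288
  0.0288 phi_1 + 4.0711 phi_2 = -0.5372
Solve by Cramer's rule:
  det = gamma(0)^2 - gamma(1)^2 = (4.0711)^2 - (0.0288)^2 = 16.57385521 - 0.00082944 = 16.57302577
  phi_hat_1 = [gamma(1) gamma(0) - gamma(1) gamma(2)] / det = [(0.0288)(4.0711) - (0.0288)(-0.5372)] / 16.57302577 = 0.13271904 / 16.57302577 = 0.008
  phi_hat_2 = [gamma(0) gamma(2) - gamma(1)^2] / det = [(4.0711)(-0.5372) - (0.0288)^2] / 16.57302577 = -2.18782436 / 16.57302577 = -0.132
So phi_hat = [0.0080, -0.1320].
Therefore phi_hat_1 = 0.0080.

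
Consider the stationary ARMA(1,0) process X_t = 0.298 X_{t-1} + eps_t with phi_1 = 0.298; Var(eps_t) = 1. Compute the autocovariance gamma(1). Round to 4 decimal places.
\gamma(1) = 0.3270

Multiply the model equation by X_{t-k} and take expectations. With theta_0 = psi_0 = 1 and psi_j the MA(infinity) weights, this gives
  gamma(k) - sum_i phi_i gamma(k-i) = c_k,
  c_k = sigma^2 * sum_{j=k..q} theta_j psi_{j-k}   (c_k = 0 for k > q),
using gamma(-m) = gamma(m).
Pure AR (q = 0): c_0 = sigma^2 = 1, c_k = 0 for k >= 1.
Equations for k = 0 and k = 1 (AR order 1):
  gamma(0) = phi_1 gamma(1) + c_0
  gamma(1) = phi_1 gamma(0) + c_1
Substituting the second into the first: gamma(0) (1 - phi_1^2) = c_0 + phi_1 c_1, so
  gamma(0) = c_0 / (1 - phi_1^2) = 1 / (1 - (0.298)^2) = 1 / 0.911196 = 1.097459.
  gamma(1) = phi_1 gamma(0) = (0.298)(1.097459) = 0.327043.
Therefore gamma(1) = 0.3270 (to 4 decimal places).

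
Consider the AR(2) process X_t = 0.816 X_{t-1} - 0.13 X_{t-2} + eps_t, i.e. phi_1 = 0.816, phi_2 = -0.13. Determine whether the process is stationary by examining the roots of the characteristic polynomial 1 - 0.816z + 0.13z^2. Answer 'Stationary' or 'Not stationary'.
\text{Stationary}

The AR(p) characteristic polynomial is P(z) = 1 - 0.816z + 0.13z^2.
Stationarity requires all roots to lie outside the unit circle, i.e. |z| > 1 for every root.
Set 1 + (-0.816) z + (0.13) z^2 = 0, i.e. a z^2 + b z + c = 0 with a = 0.13, b = -0.816, c = 1.
Discriminant D = b^2 - 4ac = (-0.816)^2 - 4*(0.13)*1 = 0.665856 - (0.52) = 0.145856.
D >= 0, so the roots are real: z = (-b +/- sqrt(D)) / (2a) = (0.816 +/- 0.381911) / (0.26).
  z_1 = (0.816 + 0.381911) / (0.26) = 4.6073,   |z_1| = 4.6073.
  z_2 = (0.816 - 0.381911) / (0.26) = 1.6696,   |z_2| = 1.6696.
Moduli of all roots: 4.6073, 1.6696.
All moduli strictly greater than 1? Yes.
Verdict: Stationary.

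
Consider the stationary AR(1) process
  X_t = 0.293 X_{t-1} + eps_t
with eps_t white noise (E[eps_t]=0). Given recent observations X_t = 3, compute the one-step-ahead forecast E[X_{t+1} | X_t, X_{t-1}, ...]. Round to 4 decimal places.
E[X_{t+1} \mid \mathcal F_t] = 0.8790

For an AR(p) model X_t = c + sum_i phi_i X_{t-i} + eps_t, the
one-step-ahead conditional mean is
  E[X_{t+1} | X_t, ...] = c + sum_i phi_i X_{t+1-i}.
Substitute known values:
  E[X_{t+1} | ...] = (0.293) * (3)
                   = 0.8790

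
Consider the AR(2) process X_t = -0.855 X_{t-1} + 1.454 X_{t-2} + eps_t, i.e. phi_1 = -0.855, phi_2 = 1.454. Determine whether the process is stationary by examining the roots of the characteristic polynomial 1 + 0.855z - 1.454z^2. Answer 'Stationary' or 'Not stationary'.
\text{Not stationary}

The AR(p) characteristic polynomial is P(z) = 1 + 0.855z - 1.454z^2.
Stationarity requires all roots to lie outside the unit circle, i.e. |z| > 1 for every root.
Set 1 + (0.855) z + (-1.454) z^2 = 0, i.e. a z^2 + b z + c = 0 with a = -1.454, b = 0.855, c = 1.
Discriminant D = b^2 - 4ac = (0.855)^2 - 4*(-1.454)*1 = 0.731025 - (-5.816) = 6.547025.
D >= 0, so the roots are real: z = (-b +/- sqrt(D)) / (2a) = (-0.855 +/- 2.558715) / (-2.908).
  z_1 = (-0.855 + 2.558715) / (-2.908) = -0.5859,   |z_1| = 0.5859.
  z_2 = (-0.855 - 2.558715) / (-2.908) = 1.1739,   |z_2| = 1.1739.
Moduli of all roots: 0.5859, 1.1739.
All moduli strictly greater than 1? No.
Verdict: Not stationary.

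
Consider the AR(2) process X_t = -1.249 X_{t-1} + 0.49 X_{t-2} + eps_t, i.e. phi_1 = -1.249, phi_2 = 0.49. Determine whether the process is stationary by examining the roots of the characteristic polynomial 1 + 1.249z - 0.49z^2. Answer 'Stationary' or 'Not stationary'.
\text{Not stationary}

The AR(p) characteristic polynomial is P(z) = 1 + 1.249z - 0.49z^2.
Stationarity requires all roots to lie outside the unit circle, i.e. |z| > 1 for every root.
Set 1 + (1.249) z + (-0.49) z^2 = 0, i.e. a z^2 + b z + c = 0 with a = -0.49, b = 1.249, c = 1.
Discriminant D = b^2 - 4ac = (1.249)^2 - 4*(-0.49)*1 = 1.560001 - (-1.96) = 3.520001.
D >= 0, so the roots are real: z = (-b +/- sqrt(D)) / (2a) = (-1.249 +/- 1.876167) / (-0.98).
  z_1 = (-1.249 + 1.876167) / (-0.98) = -0.64,   |z_1| = 0.64.
  z_2 = (-1.249 - 1.876167) / (-0.98) = 3.1889,   |z_2| = 3.1889.
Moduli of all roots: 0.6400, 3.1889.
All moduli strictly greater than 1? No.
Verdict: Not stationary.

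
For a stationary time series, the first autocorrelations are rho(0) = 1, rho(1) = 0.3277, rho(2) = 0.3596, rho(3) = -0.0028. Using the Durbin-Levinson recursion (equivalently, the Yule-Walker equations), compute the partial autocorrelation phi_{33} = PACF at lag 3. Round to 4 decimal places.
\phi_{33} = -0.2191

The PACF at lag k is phi_{kk}, the last component of the solution
to the Yule-Walker system G_k phi = r_k where
  (G_k)_{ij} = rho(|i - j|), (r_k)_i = rho(i), i,j = 1..k.
Equivalently, Durbin-Levinson gives phi_{kk} iteratively:
  phi_{11} = rho(1)
  phi_{kk} = [rho(k) - sum_{j=1..k-1} phi_{k-1,j} rho(k-j)]
            / [1 - sum_{j=1..k-1} phi_{k-1,j} rho(j)],
  phi_{k,j} = phi_{k-1,j} - phi_{kk} phi_{k-1,k-j},  j = 1..k-1.
Step k = 1:
  phi_11 = rho(1) = 0.3277.
Step k = 2:
  phi_22 = [rho(2) - phi_11 rho(1)] / [1 - phi_11 rho(1)] = [0.3596 - (0.3277)(0.3277)] / [1 - (0.3277)(0.3277)]
         = 0.25221271 / 0.89261271 = 0.282556.
  Update: phi_21 = phi_11 - phi_22 phi_11 = 0.3277 - (0.282556)(0.3277) = 0.235107.
Step k = 3:
  phi_33 = [rho(3) - phi_21 rho(2) - phi_22 rho(1)] / [1 - phi_21 rho(1) - phi_22 rho(2)]
    numerator   = -0.0028 - (0.235107)(0.3596) - (0.282556)(0.3277) = -0.17993778
    denominator = 1 - (0.235107)(0.3277) - (0.282556)(0.3596) = 0.8213486
  phi_33 = -0.17993778 / 0.8213486 = -0.2191.
Therefore phi_{33} = -0.2191.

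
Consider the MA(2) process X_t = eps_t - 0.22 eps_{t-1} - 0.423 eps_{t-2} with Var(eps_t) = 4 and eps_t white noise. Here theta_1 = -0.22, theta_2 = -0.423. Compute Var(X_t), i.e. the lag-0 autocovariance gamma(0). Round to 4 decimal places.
\gamma(0) = 4.9093

For an MA(q) process X_t = eps_t + sum_i theta_i eps_{t-i} with
Var(eps_t) = sigma^2, the variance is
  gamma(0) = sigma^2 * (1 + sum_i theta_i^2).
  sum_i theta_i^2 = (-0.22)^2 + (-0.423)^2 = 0.0484 + 0.178929 = 0.227329.
  gamma(0) = 4 * (1 + 0.227329) = 4 * 1.227329 = 4.909316, which rounds to 4.9093.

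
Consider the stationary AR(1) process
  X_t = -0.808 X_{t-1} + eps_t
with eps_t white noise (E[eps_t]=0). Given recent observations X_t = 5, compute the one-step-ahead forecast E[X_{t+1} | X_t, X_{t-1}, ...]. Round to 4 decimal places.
E[X_{t+1} \mid \mathcal F_t] = -4.0400

For an AR(p) model X_t = c + sum_i phi_i X_{t-i} + eps_t, the
one-step-ahead conditional mean is
  E[X_{t+1} | X_t, ...] = c + sum_i phi_i X_{t+1-i}.
Substitute known values:
  E[X_{t+1} | ...] = (-0.808) * (5)
                   = -4.0400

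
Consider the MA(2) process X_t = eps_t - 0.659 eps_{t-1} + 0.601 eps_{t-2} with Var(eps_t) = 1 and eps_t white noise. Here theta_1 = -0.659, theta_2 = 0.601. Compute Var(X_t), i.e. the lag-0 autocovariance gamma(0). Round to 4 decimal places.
\gamma(0) = 1.7955

For an MA(q) process X_t = eps_t + sum_i theta_i eps_{t-i} with
Var(eps_t) = sigma^2, the variance is
  gamma(0) = sigma^2 * (1 + sum_i theta_i^2).
  sum_i theta_i^2 = (-0.659)^2 + (0.601)^2 = 0.434281 + 0.361201 = 0.795482.
  gamma(0) = 1 * (1 + 0.795482) = 1 * 1.795482 = 1.795482, which rounds to 1.7955.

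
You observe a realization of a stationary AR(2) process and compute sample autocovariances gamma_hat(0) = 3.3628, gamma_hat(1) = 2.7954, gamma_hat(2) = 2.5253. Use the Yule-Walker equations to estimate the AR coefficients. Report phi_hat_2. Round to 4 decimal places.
\hat\phi_{2} = 0.1940

The Yule-Walker equations for an AR(p) process read, in matrix form,
  Gamma_p phi = r_p,   with   (Gamma_p)_{ij} = gamma(|i - j|),
                       (r_p)_i = gamma(i),   i,j = 1..p.
Substitute the sample gammas (Toeplitz matrix and right-hand side of size 2):
  Gamma_p = [[3.3628, 2.7954], [2.7954, 3.3628]]
  r_p     = [2.7954, 2.5253]
Written out:
  3.3628 phi_1 + 2.7954 phi_2 = 2.7954
  2.7954 phi_1 + 3.3628 phi_2 = 2.5253
Solve by Cramer's rule:
  det = gamma(0)^2 - gamma(1)^2 = (3.3628)^2 - (2.7954)^2 = 11.30842384 - 7.81426116 = 3.49416268
  phi_hat_1 = [gamma(1) gamma(0) - gamma(1) gamma(2)] / det = [(2.7954)(3.3628) - (2.7954)(2.5253)] / 3.49416268 = 2.3411475 / 3.49416268 = 0.67
  phi_hat_2 = [gamma(0) gamma(2) - gamma(1)^2] / det = [(3.3628)(2.5253) - (2.7954)^2] / 3.49416268 = 0.67781768 / 3.49416268 = 0.194
So phi_hat = [0.6700, 0.1940].
Therefore phi_hat_2 = 0.1940.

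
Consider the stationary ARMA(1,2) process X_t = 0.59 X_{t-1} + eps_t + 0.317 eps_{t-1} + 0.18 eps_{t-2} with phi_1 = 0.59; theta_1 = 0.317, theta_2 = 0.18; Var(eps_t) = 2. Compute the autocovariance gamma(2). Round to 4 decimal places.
\gamma(2) = 2.7418

Multiply the model equation by X_{t-k} and take expectations. With theta_0 = psi_0 = 1 and psi_j the MA(infinity) weights, this gives
  gamma(k) - sum_i phi_i gamma(k-i) = c_k,
  c_k = sigma^2 * sum_{j=k..q} theta_j psi_{j-k}   (c_k = 0 for k > q),
using gamma(-m) = gamma(m).
psi-weights needed (psi_j = theta_j + sum_i phi_i psi_{j-i}):
  psi_1 = theta_1 + phi_1 = 0.317 + (0.59) = 0.907
  psi_2 = theta_2 + phi_1 psi_1 = 0.18 + (0.59)(0.907) = 0.71513
Right-hand sides:
  c_0 = sigma^2 (1 + theta_1 psi_1 + theta_2 psi_2) = 2 * (1 + (0.317)(0.907) + (0.18)(0.71513)) = 2 * 1.416242 = 2.832485
  c_1 = sigma^2 (theta_1 + theta_2 psi_1) = 2 * (0.317 + (0.18)(0.907)) = 0.96052
  c_2 = sigma^2 theta_2 = 2 * (0.18) = 0.36
Equations for k = 0 and k = 1 (AR order 1):
  gamma(0) = phi_1 gamma(1) + c_0
  gamma(1) = phi_1 gamma(0) + c_1
Substituting the second into the first: gamma(0) (1 - phi_1^2) = c_0 + phi_1 c_1, so
  gamma(0) = (c_0 + phi_1 c_1) / (1 - phi_1^2) = (2.832485 + (0.59)(0.96052)) / (1 - (0.59)^2) = 3.399192 / 0.6519 = 5.214284.
  gamma(1) = phi_1 gamma(0) + c_1 = (0.59)(5.214284) + (0.96052) = 4.036947.
For k = 2: gamma(2) = phi_1 gamma(1) + c_2
  = (0.59)(4.036947) + (0.36) = 2.741799.
Therefore gamma(2) = 2.7418 (to 4 decimal places).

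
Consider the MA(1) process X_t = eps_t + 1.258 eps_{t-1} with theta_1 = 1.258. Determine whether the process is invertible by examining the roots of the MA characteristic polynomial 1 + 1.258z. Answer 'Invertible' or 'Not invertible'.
\text{Not invertible}

The MA(q) characteristic polynomial is P(z) = 1 + 1.258z.
Invertibility requires all roots to lie outside the unit circle, i.e. |z| > 1 for every root.
This is linear in z: 1 + (1.258) z = 0  =>  z = -1/(1.258) = -0.794913,  |z| = 0.794913.
Moduli of all roots: 0.7949.
All moduli strictly greater than 1? No.
Verdict: Not invertible.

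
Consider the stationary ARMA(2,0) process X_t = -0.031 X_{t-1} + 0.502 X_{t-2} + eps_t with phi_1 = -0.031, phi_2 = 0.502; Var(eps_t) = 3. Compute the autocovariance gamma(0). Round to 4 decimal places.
\gamma(0) = 4.0263

Multiply the model equation by X_{t-k} and take expectations. With theta_0 = psi_0 = 1 and psi_j the MA(infinity) weights, this gives
  gamma(k) - sum_i phi_i gamma(k-i) = c_k,
  c_k = sigma^2 * sum_{j=k..q} theta_j psi_{j-k}   (c_k = 0 for k > q),
using gamma(-m) = gamma(m).
Pure AR (q = 0): c_0 = sigma^2 = 3, c_k = 0 for k >= 1.
Equations for k = 0, 1, 2 (AR order 2, c_2 = 0):
  (E0) gamma(0) = phi_1 gamma(1) + phi_2 gamma(2) + c_0
  (E1) gamma(1) = phi_1 gamma(0) + phi_2 gamma(1) + c_1
  (E2) gamma(2) = phi_1 gamma(1) + phi_2 gamma(0)
From (E1): gamma(1) = A gamma(0) + B with
  A = phi_1 / (1 - phi_2) = -0.031 / 0.498 = -0.062249,   B = c_1 / (1 - phi_2) = 0 / 0.498 = 0.
Insert (E2) into (E0): gamma(0) (1 - phi_2^2) = phi_1 (1 + phi_2) gamma(1) + c_0.
  phi_1 (1 + phi_2) = (-0.031)(1.502) = -0.046562,   1 - phi_2^2 = 0.747996.
Replace gamma(1) by A gamma(0) + B and collect gamma(0):
  gamma(0) [0.747996 - (-0.046562)(-0.062249)] = c_0 = 3
  gamma(0) * 0.745098 = 3
  gamma(0) = 3 / 0.745098 = 4.026318.
Therefore gamma(0) = 4.0263 (to 4 decimal places).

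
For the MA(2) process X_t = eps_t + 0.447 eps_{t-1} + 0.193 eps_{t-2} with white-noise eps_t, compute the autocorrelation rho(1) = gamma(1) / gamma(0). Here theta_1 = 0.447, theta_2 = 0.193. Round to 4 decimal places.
\rho(1) = 0.4311

For an MA(q) process with theta_0 = 1, the autocovariance is
  gamma(k) = sigma^2 * sum_{i=0..q-k} theta_i * theta_{i+k},
and rho(k) = gamma(k) / gamma(0). Sigma^2 cancels.
  numerator   = (1)*(0.447) + (0.447)*(0.193) = 0.533271.
  denominator = (1)^2 + (0.447)^2 + (0.193)^2 = 1.237058.
  rho(1) = 0.533271 / 1.237058 = 0.4311.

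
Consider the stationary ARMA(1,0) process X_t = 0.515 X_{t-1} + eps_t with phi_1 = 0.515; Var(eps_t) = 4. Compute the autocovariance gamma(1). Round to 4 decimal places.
\gamma(1) = 2.8036

Multiply the model equation by X_{t-k} and take expectations. With theta_0 = psi_0 = 1 and psi_j the MA(infinity) weights, this gives
  gamma(k) - sum_i phi_i gamma(k-i) = c_k,
  c_k = sigma^2 * sum_{j=k..q} theta_j psi_{j-k}   (c_k = 0 for k > q),
using gamma(-m) = gamma(m).
Pure AR (q = 0): c_0 = sigma^2 = 4, c_k = 0 for k >= 1.
Equations for k = 0 and k = 1 (AR order 1):
  gamma(0) = phi_1 gamma(1) + c_0
  gamma(1) = phi_1 gamma(0) + c_1
Substituting the second into the first: gamma(0) (1 - phi_1^2) = c_0 + phi_1 c_1, so
  gamma(0) = c_0 / (1 - phi_1^2) = 4 / (1 - (0.515)^2) = 4 / 0.734775 = 5.443843.
  gamma(1) = phi_1 gamma(0) = (0.515)(5.443843) = 2.803579.
Therefore gamma(1) = 2.8036 (to 4 decimal places).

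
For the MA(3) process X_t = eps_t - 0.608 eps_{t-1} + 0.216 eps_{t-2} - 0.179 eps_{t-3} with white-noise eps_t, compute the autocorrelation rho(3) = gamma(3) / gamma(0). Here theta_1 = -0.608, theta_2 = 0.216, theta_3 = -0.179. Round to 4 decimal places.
\rho(3) = -0.1236

For an MA(q) process with theta_0 = 1, the autocovariance is
  gamma(k) = sigma^2 * sum_{i=0..q-k} theta_i * theta_{i+k},
and rho(k) = gamma(k) / gamma(0). Sigma^2 cancels.
  numerator   = (1)*(-0.179) = -0.179.
  denominator = (1)^2 + (-0.608)^2 + (0.216)^2 + (-0.179)^2 = 1.448361.
  rho(3) = -0.179 / 1.448361 = -0.1236.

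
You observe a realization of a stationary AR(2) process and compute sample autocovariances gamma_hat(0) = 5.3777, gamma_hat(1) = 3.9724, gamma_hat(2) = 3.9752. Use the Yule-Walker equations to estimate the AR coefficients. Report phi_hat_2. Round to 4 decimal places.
\hat\phi_{2} = 0.4260

The Yule-Walker equations for an AR(p) process read, in matrix form,
  Gamma_p phi = r_p,   with   (Gamma_p)_{ij} = gamma(|i - j|),
                       (r_p)_i = gamma(i),   i,j = 1..p.
Substitute the sample gammas (Toeplitz matrix and right-hand side of size 2):
  Gamma_p = [[5.3777, 3.9724], [3.9724, 5.3777]]
  r_p     = [3.9724, 3.9752]
Written out:
  5.3777 phi_1 + 3.9724 phi_2 = 3.9724
  3.9724 phi_1 + 5.3777 phi_2 = 3.9752
Solve by Cramer's rule:
  det = gamma(0)^2 - gamma(1)^2 = (5.3777)^2 - (3.9724)^2 = 28.91965729 - 15.77996176 = 13.13969553
  phi_hat_1 = [gamma(1) gamma(0) - gamma(1) gamma(2)] / det = [(3.9724)(5.3777) - (3.9724)(3.9752)] / 13.13969553 = 5.571291 / 13.13969553 = 0.424
  phi_hat_2 = [gamma(0) gamma(2) - gamma(1)^2] / det = [(5.3777)(3.9752) - (3.9724)^2] / 13.13969553 = 5.59747128 / 13.13969553 = 0.426
So phi_hat = [0.4240, 0.4260].
Therefore phi_hat_2 = 0.4260.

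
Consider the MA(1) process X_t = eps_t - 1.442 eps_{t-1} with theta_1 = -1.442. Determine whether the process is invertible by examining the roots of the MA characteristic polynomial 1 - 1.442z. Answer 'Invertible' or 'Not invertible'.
\text{Not invertible}

The MA(q) characteristic polynomial is P(z) = 1 - 1.442z.
Invertibility requires all roots to lie outside the unit circle, i.e. |z| > 1 for every root.
This is linear in z: 1 + (-1.442) z = 0  =>  z = -1/(-1.442) = 0.693481,  |z| = 0.693481.
Moduli of all roots: 0.6935.
All moduli strictly greater than 1? No.
Verdict: Not invertible.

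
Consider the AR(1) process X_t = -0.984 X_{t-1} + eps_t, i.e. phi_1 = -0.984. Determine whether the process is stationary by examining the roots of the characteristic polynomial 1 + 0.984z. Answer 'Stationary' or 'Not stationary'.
\text{Stationary}

The AR(p) characteristic polynomial is P(z) = 1 + 0.984z.
Stationarity requires all roots to lie outside the unit circle, i.e. |z| > 1 for every root.
This is linear in z: 1 + (0.984) z = 0  =>  z = -1/(0.984) = -1.01626,  |z| = 1.01626.
Moduli of all roots: 1.0163.
All moduli strictly greater than 1? Yes.
Verdict: Stationary.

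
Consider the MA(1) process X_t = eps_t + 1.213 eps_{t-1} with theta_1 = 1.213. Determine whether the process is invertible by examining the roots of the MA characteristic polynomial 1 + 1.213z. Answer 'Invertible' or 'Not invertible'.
\text{Not invertible}

The MA(q) characteristic polynomial is P(z) = 1 + 1.213z.
Invertibility requires all roots to lie outside the unit circle, i.e. |z| > 1 for every root.
This is linear in z: 1 + (1.213) z = 0  =>  z = -1/(1.213) = -0.824402,  |z| = 0.824402.
Moduli of all roots: 0.8244.
All moduli strictly greater than 1? No.
Verdict: Not invertible.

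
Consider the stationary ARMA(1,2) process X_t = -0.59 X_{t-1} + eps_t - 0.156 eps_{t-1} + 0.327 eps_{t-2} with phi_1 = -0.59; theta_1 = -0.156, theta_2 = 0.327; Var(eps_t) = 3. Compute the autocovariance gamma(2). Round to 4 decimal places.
\gamma(2) = 4.2571

Multiply the model equation by X_{t-k} and take expectations. With theta_0 = psi_0 = 1 and psi_j the MA(infinity) weights, this gives
  gamma(k) - sum_i phi_i gamma(k-i) = c_k,
  c_k = sigma^2 * sum_{j=k..q} theta_j psi_{j-k}   (c_k = 0 for k > q),
using gamma(-m) = gamma(m).
psi-weights needed (psi_j = theta_j + sum_i phi_i psi_{j-i}):
  psi_1 = theta_1 + phi_1 = -0.156 + (-0.59) = -0.746
  psi_2 = theta_2 + phi_1 psi_1 = 0.327 + (-0.59)(-0.746) = 0.76714
Right-hand sides:
  c_0 = sigma^2 (1 + theta_1 psi_1 + theta_2 psi_2) = 3 * (1 + (-0.156)(-0.746) + (0.327)(0.76714)) = 3 * 1.367231 = 4.101692
  c_1 = sigma^2 (theta_1 + theta_2 psi_1) = 3 * (-0.156 + (0.327)(-0.746)) = -1.199826
  c_2 = sigma^2 theta_2 = 3 * (0.327) = 0.981
Equations for k = 0 and k = 1 (AR order 1):
  gamma(0) = phi_1 gamma(1) + c_0
  gamma(1) = phi_1 gamma(0) + c_1
Substituting the second into the first: gamma(0) (1 - phi_1^2) = c_0 + phi_1 c_1, so
  gamma(0) = (c_0 + phi_1 c_1) / (1 - phi_1^2) = (4.101692 + (-0.59)(-1.199826)) / (1 - (-0.59)^2) = 4.80959 / 0.6519 = 7.377803.
  gamma(1) = phi_1 gamma(0) + c_1 = (-0.59)(7.377803) + (-1.199826) = -5.55273.
For k = 2: gamma(2) = phi_1 gamma(1) + c_2
  = (-0.59)(-5.55273) + (0.981) = 4.257111.
Therefore gamma(2) = 4.2571 (to 4 decimal places).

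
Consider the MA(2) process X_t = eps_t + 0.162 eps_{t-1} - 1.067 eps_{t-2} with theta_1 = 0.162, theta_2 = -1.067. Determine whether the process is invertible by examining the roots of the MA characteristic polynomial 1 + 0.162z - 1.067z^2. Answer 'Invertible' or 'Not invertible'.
\text{Not invertible}

The MA(q) characteristic polynomial is P(z) = 1 + 0.162z - 1.067z^2.
Invertibility requires all roots to lie outside the unit circle, i.e. |z| > 1 for every root.
Set 1 + (0.162) z + (-1.067) z^2 = 0, i.e. a z^2 + b z + c = 0 with a = -1.067, b = 0.162, c = 1.
Discriminant D = b^2 - 4ac = (0.162)^2 - 4*(-1.067)*1 = 0.026244 - (-4.268) = 4.294244.
D >= 0, so the roots are real: z = (-b +/- sqrt(D)) / (2a) = (-0.162 +/- 2.072256) / (-2.134).
  z_1 = (-0.162 + 2.072256) / (-2.134) = -0.8952,   |z_1| = 0.8952.
  z_2 = (-0.162 - 2.072256) / (-2.134) = 1.047,   |z_2| = 1.047.
Moduli of all roots: 0.8952, 1.0470.
All moduli strictly greater than 1? No.
Verdict: Not invertible.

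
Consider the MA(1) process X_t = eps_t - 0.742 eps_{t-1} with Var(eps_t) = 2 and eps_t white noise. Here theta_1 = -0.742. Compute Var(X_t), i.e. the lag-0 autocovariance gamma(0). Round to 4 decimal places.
\gamma(0) = 3.1011

For an MA(q) process X_t = eps_t + sum_i theta_i eps_{t-i} with
Var(eps_t) = sigma^2, the variance is
  gamma(0) = sigma^2 * (1 + sum_i theta_i^2).
  sum_i theta_i^2 = (-0.742)^2 = 0.550564.
  gamma(0) = 2 * (1 + 0.550564) = 2 * 1.550564 = 3.101128, which rounds to 3.1011.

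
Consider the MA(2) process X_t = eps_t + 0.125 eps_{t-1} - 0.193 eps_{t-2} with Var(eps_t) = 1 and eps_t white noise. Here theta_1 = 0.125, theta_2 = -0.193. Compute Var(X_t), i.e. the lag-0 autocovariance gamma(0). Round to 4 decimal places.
\gamma(0) = 1.0529

For an MA(q) process X_t = eps_t + sum_i theta_i eps_{t-i} with
Var(eps_t) = sigma^2, the variance is
  gamma(0) = sigma^2 * (1 + sum_i theta_i^2).
  sum_i theta_i^2 = (0.125)^2 + (-0.193)^2 = 0.015625 + 0.037249 = 0.052874.
  gamma(0) = 1 * (1 + 0.052874) = 1 * 1.052874 = 1.052874, which rounds to 1.0529.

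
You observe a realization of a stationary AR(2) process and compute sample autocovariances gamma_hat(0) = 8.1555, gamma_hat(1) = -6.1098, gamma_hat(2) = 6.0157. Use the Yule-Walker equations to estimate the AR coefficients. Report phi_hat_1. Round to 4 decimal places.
\hat\phi_{1} = -0.4480

The Yule-Walker equations for an AR(p) process read, in matrix form,
  Gamma_p phi = r_p,   with   (Gamma_p)_{ij} = gamma(|i - j|),
                       (r_p)_i = gamma(i),   i,j = 1..p.
Substitute the sample gammas (Toeplitz matrix and right-hand side of size 2):
  Gamma_p = [[8.1555, -6.1098], [-6.1098, 8.1555]]
  r_p     = [-6.1098, 6.0157]
Written out:
  8.1555 phi_1 - 6.1098 phi_2 = -6.1098
  -6.1098 phi_1 + 8.1555 phi_2 = 6.0157
Solve by Cramer's rule:
  det = gamma(0)^2 - gamma(1)^2 = (8.1555)^2 - (-6.1098)^2 = 66.51218025 - 37.32965604 = 29.18252421
  phi_hat_1 = [gamma(1) gamma(0) - gamma(1) gamma(2)] / det = [(-6.1098)(8.1555) - (-6.1098)(6.0157)] / 29.18252421 = -13.07375004 / 29.18252421 = -0.448
  phi_hat_2 = [gamma(0) gamma(2) - gamma(1)^2] / det = [(8.1555)(6.0157) - (-6.1098)^2] / 29.18252421 = 11.73138531 / 29.18252421 = 0.402
So phi_hat = [-0.4480, 0.4020].
Therefore phi_hat_1 = -0.4480.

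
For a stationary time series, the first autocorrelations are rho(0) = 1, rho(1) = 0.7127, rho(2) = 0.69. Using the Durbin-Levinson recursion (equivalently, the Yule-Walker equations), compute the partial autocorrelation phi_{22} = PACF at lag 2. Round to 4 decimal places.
\phi_{22} = 0.3700

The PACF at lag k is phi_{kk}, the last component of the solution
to the Yule-Walker system G_k phi = r_k where
  (G_k)_{ij} = rho(|i - j|), (r_k)_i = rho(i), i,j = 1..k.
Equivalently, Durbin-Levinson gives phi_{kk} iteratively:
  phi_{11} = rho(1)
  phi_{kk} = [rho(k) - sum_{j=1..k-1} phi_{k-1,j} rho(k-j)]
            / [1 - sum_{j=1..k-1} phi_{k-1,j} rho(j)],
  phi_{k,j} = phi_{k-1,j} - phi_{kk} phi_{k-1,k-j},  j = 1..k-1.
Step k = 1:
  phi_11 = rho(1) = 0.7127.
Step k = 2:
  phi_22 = [rho(2) - phi_11 rho(1)] / [1 - phi_11 rho(1)] = [0.69 - (0.7127)(0.7127)] / [1 - (0.7127)(0.7127)]
         = 0.18205871 / 0.49205871 = 0.37.
Therefore phi_{22} = 0.3700.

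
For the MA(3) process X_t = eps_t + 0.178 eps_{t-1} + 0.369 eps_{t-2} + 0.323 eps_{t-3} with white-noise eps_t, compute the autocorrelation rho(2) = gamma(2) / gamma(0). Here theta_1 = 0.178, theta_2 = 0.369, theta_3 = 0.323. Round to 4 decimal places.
\rho(2) = 0.3352

For an MA(q) process with theta_0 = 1, the autocovariance is
  gamma(k) = sigma^2 * sum_{i=0..q-k} theta_i * theta_{i+k},
and rho(k) = gamma(k) / gamma(0). Sigma^2 cancels.
  numerator   = (1)*(0.369) + (0.178)*(0.323) = 0.426494.
  denominator = (1)^2 + (0.178)^2 + (0.369)^2 + (0.323)^2 = 1.272174.
  rho(2) = 0.426494 / 1.272174 = 0.3352.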